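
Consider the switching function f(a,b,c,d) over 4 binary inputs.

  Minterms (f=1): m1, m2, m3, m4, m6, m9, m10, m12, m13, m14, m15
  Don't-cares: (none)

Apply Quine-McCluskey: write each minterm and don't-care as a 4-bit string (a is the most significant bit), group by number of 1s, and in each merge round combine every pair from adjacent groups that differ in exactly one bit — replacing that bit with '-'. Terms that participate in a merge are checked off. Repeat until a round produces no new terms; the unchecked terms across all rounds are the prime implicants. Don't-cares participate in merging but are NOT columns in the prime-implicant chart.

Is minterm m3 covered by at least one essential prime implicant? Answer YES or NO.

NO

Round 0: 0001✓ 0010✓ 0011✓ 0100✓ 0110✓ 1001✓ 1010✓ 1100✓ 1101✓ 1110✓ 1111✓
Round 1: -001 -010✓ -100✓ -110✓ 0-10✓ 00-1 001- 01-0✓ 1-01 1-10✓ 11-0✓ 11-1✓ 110-✓ 111-✓
Round 2: --10 -1-0 11--
PIs = {--10, -001, -1-0, 00-1, 001-, 1-01, 11--}
Coverage chart:
  m1: -001,00-1
  m2: --10,001-
  m3: 00-1,001-
  m4: -1-0 ←essential
  m6: --10,-1-0
  m9: -001,1-01
  m10: --10 ←essential
  m12: -1-0,11--
  m13: 1-01,11--
  m14: --10,-1-0,11--
  m15: 11-- ←essential
Essential: --10, -1-0, 11--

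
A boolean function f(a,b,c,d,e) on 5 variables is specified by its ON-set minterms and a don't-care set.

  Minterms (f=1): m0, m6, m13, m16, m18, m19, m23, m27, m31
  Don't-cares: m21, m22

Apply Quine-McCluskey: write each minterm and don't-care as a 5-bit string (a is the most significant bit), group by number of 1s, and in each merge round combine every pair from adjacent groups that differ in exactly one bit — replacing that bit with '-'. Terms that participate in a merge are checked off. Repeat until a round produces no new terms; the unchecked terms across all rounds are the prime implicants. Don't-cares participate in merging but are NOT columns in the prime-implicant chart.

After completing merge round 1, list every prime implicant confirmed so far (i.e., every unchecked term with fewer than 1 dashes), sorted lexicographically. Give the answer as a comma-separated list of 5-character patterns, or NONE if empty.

Round 0: 00000✓ 00110✓ 01101 10000✓ 10010✓ 10011✓ 10101✓ 10110✓ 10111✓ 11011✓ 11111✓
Round 1: -0000 -0110 1-011✓ 1-111✓ 10-10✓ 10-11✓ 100-0 1001-✓ 101-1 1011-✓ 11-11✓
Round 2: 1--11 10-1-
PIs = {-0000, -0110, 01101, 1--11, 10-1-, 100-0, 101-1}

01101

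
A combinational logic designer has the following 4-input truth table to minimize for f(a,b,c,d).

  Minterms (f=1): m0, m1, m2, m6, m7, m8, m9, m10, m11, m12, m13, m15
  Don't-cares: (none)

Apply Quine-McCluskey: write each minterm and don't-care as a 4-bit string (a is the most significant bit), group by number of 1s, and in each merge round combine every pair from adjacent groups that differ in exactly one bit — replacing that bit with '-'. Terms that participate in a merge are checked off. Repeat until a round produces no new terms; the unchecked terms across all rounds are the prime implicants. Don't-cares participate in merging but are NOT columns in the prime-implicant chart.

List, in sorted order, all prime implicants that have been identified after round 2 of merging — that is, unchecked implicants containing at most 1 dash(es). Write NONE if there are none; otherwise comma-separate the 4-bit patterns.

size-2^0 implicants → 0000(✓)  0001(✓)  0010(✓)  0110(✓)  0111(✓)  1000(✓)  1001(✓)  1010(✓)  1011(✓)  1100(✓)  1101(✓)  1111(✓)
size-2^1 implicants → -000(✓)  -001(✓)  -010(✓)  -111  0-10  00-0(✓)  000-(✓)  011-  1-00(✓)  1-01(✓)  1-11(✓)  10-0(✓)  10-1(✓)  100-(✓)  101-(✓)  11-1(✓)  110-(✓)
size-2^2 implicants → -0-0  -00-  1--1  1-0-  10--
Unchecked terms (primes): -0-0, -00-, -111, 0-10, 011-, 1--1, 1-0-, 10--

-111, 0-10, 011-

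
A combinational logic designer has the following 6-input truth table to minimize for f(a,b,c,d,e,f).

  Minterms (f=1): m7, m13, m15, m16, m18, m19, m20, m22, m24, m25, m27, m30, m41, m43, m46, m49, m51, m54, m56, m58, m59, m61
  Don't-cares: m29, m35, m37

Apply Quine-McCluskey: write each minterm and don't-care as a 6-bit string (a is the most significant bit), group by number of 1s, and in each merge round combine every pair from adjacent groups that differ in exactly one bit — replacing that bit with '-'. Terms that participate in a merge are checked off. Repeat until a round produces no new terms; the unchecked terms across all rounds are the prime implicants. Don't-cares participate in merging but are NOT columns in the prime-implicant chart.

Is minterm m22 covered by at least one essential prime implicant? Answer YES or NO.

size-2^0 implicants → 000111(✓)  001101(✓)  001111(✓)  010000(✓)  010010(✓)  010011(✓)  010100(✓)  010110(✓)  011000(✓)  011001(✓)  011011(✓)  011101(✓)  011110(✓)  100011(✓)  100101  101001(✓)  101011(✓)  101110  110001(✓)  110011(✓)  110110(✓)  111000(✓)  111010(✓)  111011(✓)  111101(✓)
size-2^1 implicants → -10011(✓)  -10110  -11000  -11011(✓)  -11101  0-1101  00-111  0011-1  01-000  01-011(✓)  01-110  010-00(✓)  010-10(✓)  0100-0(✓)  01001-  0101-0(✓)  011-01  0110-1  01100-  1-0011(✓)  1-1011(✓)  10-011(✓)  1010-1  11-011(✓)  1100-1  1110-0  11101-
size-2^2 implicants → -1-011  010--0  1--011
Unchecked terms (primes): -1-011, -10110, -11000, -11101, 0-1101, 00-111, 0011-1, 01-000, 01-110, 010--0, 01001-, 011-01, 0110-1, 01100-, 1--011, 100101, 1010-1, 101110, 1100-1, 1110-0, 11101-
Minterm coverage:
  m7 ⊆ 00-111 [E]
  m13 ⊆ 0-1101,0011-1
  m15 ⊆ 00-111,0011-1
  m16 ⊆ 01-000,010--0
  m18 ⊆ 010--0,01001-
  m19 ⊆ -1-011,01001-
  m20 ⊆ 010--0 [E]
  m22 ⊆ -10110,01-110,010--0
  m24 ⊆ -11000,01-000,01100-
  m25 ⊆ 011-01,0110-1,01100-
  m27 ⊆ -1-011,0110-1
  m30 ⊆ 01-110 [E]
  m41 ⊆ 1010-1 [E]
  m43 ⊆ 1--011,1010-1
  m46 ⊆ 101110 [E]
  m49 ⊆ 1100-1 [E]
  m51 ⊆ -1-011,1--011,1100-1
  m54 ⊆ -10110 [E]
  m56 ⊆ -11000,1110-0
  m58 ⊆ 1110-0,11101-
  m59 ⊆ -1-011,1--011,11101-
  m61 ⊆ -11101 [E]
E = {-10110, -11101, 00-111, 01-110, 010--0, 1010-1, 101110, 1100-1}

YES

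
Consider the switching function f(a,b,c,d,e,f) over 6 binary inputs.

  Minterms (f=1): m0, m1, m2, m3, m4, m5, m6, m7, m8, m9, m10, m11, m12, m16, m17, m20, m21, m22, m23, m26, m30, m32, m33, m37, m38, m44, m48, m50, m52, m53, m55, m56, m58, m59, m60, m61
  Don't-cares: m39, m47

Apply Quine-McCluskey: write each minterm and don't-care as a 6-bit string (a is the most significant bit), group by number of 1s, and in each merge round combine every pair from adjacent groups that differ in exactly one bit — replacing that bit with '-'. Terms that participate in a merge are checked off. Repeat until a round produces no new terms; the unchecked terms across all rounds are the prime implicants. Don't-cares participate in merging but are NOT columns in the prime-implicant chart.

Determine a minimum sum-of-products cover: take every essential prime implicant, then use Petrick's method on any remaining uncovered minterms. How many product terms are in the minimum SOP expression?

Round 0: 000000✓ 000001✓ 000010✓ 000011✓ 000100✓ 000101✓ 000110✓ 000111✓ 001000✓ 001001✓ 001010✓ 001011✓ 001100✓ 010000✓ 010001✓ 010100✓ 010101✓ 010110✓ 010111✓ 011010✓ 011110✓ 100000✓ 100001✓ 100101✓ 100110✓ 100111✓ 101100✓ 101111✓ 110000✓ 110010✓ 110100✓ 110101✓ 110111✓ 111000✓ 111010✓ 111011✓ 111100✓ 111101✓
Round 1: -00000✓ -00001✓ -00101✓ -00110✓ -00111✓ -01100 -10000✓ -10100✓ -10101✓ -10111✓ -11010 0-0000✓ 0-0001✓ 0-0100✓ 0-0101✓ 0-0110✓ 0-0111✓ 0-1010 00-000✓ 00-001✓ 00-010✓ 00-011✓ 00-100✓ 000-00✓ 000-01✓ 000-10✓ 000-11✓ 0000-0✓ 0000-1✓ 00000-✓ 00001-✓ 0001-0✓ 0001-1✓ 00010-✓ 00011-✓ 001-00✓ 0010-0✓ 0010-1✓ 00100-✓ 00101-✓ 01-110 010-00✓ 010-01✓ 01000-✓ 0101-0✓ 0101-1✓ 01010-✓ 01011-✓ 011-10 1-0000✓ 1-0101✓ 1-0111✓ 1-1100 10-111 100-01✓ 10000-✓ 1001-1✓ 10011-✓ 11-000✓ 11-010✓ 11-100✓ 11-101✓ 110-00✓ 1100-0✓ 1101-1✓ 11010-✓ 111-00✓ 1110-0✓ 11101- 11110-✓
Round 2: --0000 --0101✓ --0111✓ -00-01 -0000- -001-1✓ -0011- -10-00 -101-1✓ -1010- 0-0-00✓ 0-0-01✓ 0-000-✓ 0-01-0✓ 0-01-1✓ 0-010-✓ 0-011-✓ 00--00 00-0-0✓ 00-0-1✓ 00-00-✓ 00-01-✓ 000--0✓ 000--1✓ 000-0-✓ 000-1-✓ 0000--✓ 0001--✓ 0010--✓ 010-0-✓ 0101--✓ 1-01-1✓ 11--00 11-0-0 11-10-
Round 3: --01-1 0-0-0- 0-01-- 00-0-- 000---
PIs = {--0000, --01-1, -00-01, -0000-, -0011-, -01100, -10-00, -1010-, -11010, 0-0-0-, 0-01--, 0-1010, 00--00, 00-0--, 000---, 01-110, 011-10, 1-1100, 10-111, 11--00, 11-0-0, 11-10-, 11101-}
Coverage chart:
  m0: --0000,-0000-,0-0-0-,00--00,00-0--,000---
  m1: -00-01,-0000-,0-0-0-,00-0--,000---
  m2: 00-0--,000---
  m3: 00-0--,000---
  m4: 0-0-0-,0-01--,00--00,000---
  m5: --01-1,-00-01,0-0-0-,0-01--,000---
  m6: -0011-,0-01--,000---
  m7: --01-1,-0011-,0-01--,000---
  m8: 00--00,00-0--
  m9: 00-0-- ←essential
  m10: 0-1010,00-0--
  m11: 00-0-- ←essential
  m12: -01100,00--00
  m16: --0000,-10-00,0-0-0-
  m17: 0-0-0- ←essential
  m20: -10-00,-1010-,0-0-0-,0-01--
  m21: --01-1,-1010-,0-0-0-,0-01--
  m22: 0-01--,01-110
  m23: --01-1,0-01--
  m26: -11010,0-1010,011-10
  m30: 01-110,011-10
  m32: --0000,-0000-
  m33: -00-01,-0000-
  m37: --01-1,-00-01
  m38: -0011- ←essential
  m44: -01100,1-1100
  m48: --0000,-10-00,11--00,11-0-0
  m50: 11-0-0 ←essential
  m52: -10-00,-1010-,11--00,11-10-
  m53: --01-1,-1010-,11-10-
  m55: --01-1 ←essential
  m56: 11--00,11-0-0
  m58: -11010,11-0-0,11101-
  m59: 11101- ←essential
  m60: 1-1100,11--00,11-10-
  m61: 11-10- ←essential
Essential: --01-1, -0011-, 0-0-0-, 00-0--, 11-0-0, 11-10-, 11101-
Petrick residual → -0000-, -01100, -11010, 01-110
Min cover (11 terms): c'df + b'c'd'e' + b'c'de + b'cde'f' + bcd'ef' + a'c'e' + a'b'd' + a'bdef' + abd'f' + abde' + abcd'e

11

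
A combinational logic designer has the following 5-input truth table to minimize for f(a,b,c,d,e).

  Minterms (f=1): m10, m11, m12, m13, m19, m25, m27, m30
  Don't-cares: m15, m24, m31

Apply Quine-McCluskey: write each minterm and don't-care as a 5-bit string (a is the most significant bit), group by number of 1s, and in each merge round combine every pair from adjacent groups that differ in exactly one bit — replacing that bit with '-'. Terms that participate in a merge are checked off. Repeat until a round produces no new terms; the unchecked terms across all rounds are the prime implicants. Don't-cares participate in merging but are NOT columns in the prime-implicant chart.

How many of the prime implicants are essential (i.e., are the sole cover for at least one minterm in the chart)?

4

Round 0: 01010✓ 01011✓ 01100✓ 01101✓ 01111✓ 10011✓ 11000✓ 11001✓ 11011✓ 11110✓ 11111✓
Round 1: -1011✓ -1111✓ 01-11✓ 0101- 011-1 0110- 1-011 11-11✓ 110-1 1100- 1111-
Round 2: -1-11
PIs = {-1-11, 0101-, 011-1, 0110-, 1-011, 110-1, 1100-, 1111-}
Coverage chart:
  m10: 0101- ←essential
  m11: -1-11,0101-
  m12: 0110- ←essential
  m13: 011-1,0110-
  m19: 1-011 ←essential
  m25: 110-1,1100-
  m27: -1-11,1-011,110-1
  m30: 1111- ←essential
Essential: 0101-, 0110-, 1-011, 1111-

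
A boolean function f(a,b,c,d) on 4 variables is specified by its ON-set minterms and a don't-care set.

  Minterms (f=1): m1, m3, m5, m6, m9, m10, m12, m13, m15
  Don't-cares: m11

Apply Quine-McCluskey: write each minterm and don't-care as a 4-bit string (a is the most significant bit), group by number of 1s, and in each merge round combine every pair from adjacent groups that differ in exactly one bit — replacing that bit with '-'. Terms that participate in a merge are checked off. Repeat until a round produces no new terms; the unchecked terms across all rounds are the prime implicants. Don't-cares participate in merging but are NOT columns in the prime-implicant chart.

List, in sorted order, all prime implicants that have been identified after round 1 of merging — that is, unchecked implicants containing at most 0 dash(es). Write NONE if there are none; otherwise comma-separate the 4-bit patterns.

Round 0: 0001✓ 0011✓ 0101✓ 0110 1001✓ 1010✓ 1011✓ 1100✓ 1101✓ 1111✓
Round 1: -001✓ -011✓ -101✓ 0-01✓ 00-1✓ 1-01✓ 1-11✓ 10-1✓ 101- 11-1✓ 110-
Round 2: --01 -0-1 1--1
PIs = {--01, -0-1, 0110, 1--1, 101-, 110-}

0110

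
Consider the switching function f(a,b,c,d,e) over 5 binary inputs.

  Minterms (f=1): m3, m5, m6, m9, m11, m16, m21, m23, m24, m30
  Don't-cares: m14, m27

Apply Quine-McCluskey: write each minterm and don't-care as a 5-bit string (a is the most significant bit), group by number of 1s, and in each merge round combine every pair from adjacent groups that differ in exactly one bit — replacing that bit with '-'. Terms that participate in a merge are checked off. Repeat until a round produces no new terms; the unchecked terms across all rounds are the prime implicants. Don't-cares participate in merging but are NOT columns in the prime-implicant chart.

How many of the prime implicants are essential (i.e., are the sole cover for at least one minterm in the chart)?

7

Round 0: 00011✓ 00101✓ 00110✓ 01001✓ 01011✓ 01110✓ 10000✓ 10101✓ 10111✓ 11000✓ 11011✓ 11110✓
Round 1: -0101 -1011 -1110 0-011 0-110 010-1 1-000 101-1
PIs = {-0101, -1011, -1110, 0-011, 0-110, 010-1, 1-000, 101-1}
Coverage chart:
  m3: 0-011 ←essential
  m5: -0101 ←essential
  m6: 0-110 ←essential
  m9: 010-1 ←essential
  m11: -1011,0-011,010-1
  m16: 1-000 ←essential
  m21: -0101,101-1
  m23: 101-1 ←essential
  m24: 1-000 ←essential
  m30: -1110 ←essential
Essential: -0101, -1110, 0-011, 0-110, 010-1, 1-000, 101-1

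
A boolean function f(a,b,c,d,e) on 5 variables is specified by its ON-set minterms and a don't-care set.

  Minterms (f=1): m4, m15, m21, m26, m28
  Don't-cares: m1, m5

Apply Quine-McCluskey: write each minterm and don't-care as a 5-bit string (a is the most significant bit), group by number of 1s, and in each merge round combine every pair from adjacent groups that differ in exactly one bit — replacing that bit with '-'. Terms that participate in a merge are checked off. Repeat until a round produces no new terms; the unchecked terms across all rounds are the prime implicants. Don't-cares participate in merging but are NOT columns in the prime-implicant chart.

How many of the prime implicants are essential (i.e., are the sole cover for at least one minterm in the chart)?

size-2^0 implicants → 00001(✓)  00100(✓)  00101(✓)  01111  10101(✓)  11010  11100
size-2^1 implicants → -0101  00-01  0010-
Unchecked terms (primes): -0101, 00-01, 0010-, 01111, 11010, 11100
Minterm coverage:
  m4 ⊆ 0010- [E]
  m15 ⊆ 01111 [E]
  m21 ⊆ -0101 [E]
  m26 ⊆ 11010 [E]
  m28 ⊆ 11100 [E]
E = {-0101, 0010-, 01111, 11010, 11100}

5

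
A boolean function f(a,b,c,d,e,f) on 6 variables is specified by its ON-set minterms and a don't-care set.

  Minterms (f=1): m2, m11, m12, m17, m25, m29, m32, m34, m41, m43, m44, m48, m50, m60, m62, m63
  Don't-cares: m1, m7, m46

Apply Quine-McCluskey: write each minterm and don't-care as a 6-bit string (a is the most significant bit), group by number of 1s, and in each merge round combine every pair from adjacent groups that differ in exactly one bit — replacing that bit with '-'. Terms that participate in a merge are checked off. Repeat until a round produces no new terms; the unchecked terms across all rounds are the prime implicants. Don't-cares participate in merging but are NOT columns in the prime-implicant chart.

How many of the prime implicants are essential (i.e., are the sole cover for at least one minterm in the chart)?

Round 0: 000001✓ 000010✓ 000111 001011✓ 001100✓ 010001✓ 011001✓ 011101✓ 100000✓ 100010✓ 101001✓ 101011✓ 101100✓ 101110✓ 110000✓ 110010✓ 111100✓ 111110✓ 111111✓
Round 1: -00010 -01011 -01100 0-0001 01-001 011-01 1-0000✓ 1-0010✓ 1-1100✓ 1-1110✓ 1000-0✓ 1010-1 1011-0✓ 1100-0✓ 1111-0✓ 11111-
Round 2: 1-00-0 1-11-0
PIs = {-00010, -01011, -01100, 0-0001, 000111, 01-001, 011-01, 1-00-0, 1-11-0, 1010-1, 11111-}
Coverage chart:
  m2: -00010 ←essential
  m11: -01011 ←essential
  m12: -01100 ←essential
  m17: 0-0001,01-001
  m25: 01-001,011-01
  m29: 011-01 ←essential
  m32: 1-00-0 ←essential
  m34: -00010,1-00-0
  m41: 1010-1 ←essential
  m43: -01011,1010-1
  m44: -01100,1-11-0
  m48: 1-00-0 ←essential
  m50: 1-00-0 ←essential
  m60: 1-11-0 ←essential
  m62: 1-11-0,11111-
  m63: 11111- ←essential
Essential: -00010, -01011, -01100, 011-01, 1-00-0, 1-11-0, 1010-1, 11111-

8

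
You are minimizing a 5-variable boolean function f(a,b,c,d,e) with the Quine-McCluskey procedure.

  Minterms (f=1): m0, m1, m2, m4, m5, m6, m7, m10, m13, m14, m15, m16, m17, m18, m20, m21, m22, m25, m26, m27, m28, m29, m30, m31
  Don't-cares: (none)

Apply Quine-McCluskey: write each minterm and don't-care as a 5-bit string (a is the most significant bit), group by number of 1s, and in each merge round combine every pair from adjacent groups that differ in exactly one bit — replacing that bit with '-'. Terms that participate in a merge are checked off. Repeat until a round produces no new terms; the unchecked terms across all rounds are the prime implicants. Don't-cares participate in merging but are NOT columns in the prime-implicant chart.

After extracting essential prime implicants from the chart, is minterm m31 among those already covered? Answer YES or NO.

NO

[col 0] 00000*, 00001*, 00010*, 00100*, 00101*, 00110*, 00111*, 01010*, 01101*, 01110*, 01111*, 10000*, 10001*, 10010*, 10100*, 10101*, 10110*, 11001*, 11010*, 11011*, 11100*, 11101*, 11110*, 11111*
[col 1] -0000*, -0001*, -0010*, -0100*, -0101*, -0110*, -1010*, -1101*, -1110*, -1111*, 0-010*, 0-101*, 0-110*, 0-111*, 00-00*, 00-01*, 00-10*, 000-0*, 0000-*, 001-0*, 001-1*, 0010-*, 0011-*, 01-10*, 011-1*, 0111-*, 1-001*, 1-010*, 1-100*, 1-101*, 1-110*, 10-00*, 10-01*, 10-10*, 100-0*, 1000-*, 101-0*, 1010-*, 11-01*, 11-10*, 11-11*, 110-1*, 1101-*, 111-0*, 111-1*, 1110-*, 1111-*
[col 2] --010*, --101, --110*, -0-00*, -0-01*, -0-10*, -00-0*, -000-*, -01-0*, -010-*, -1-10*, -11-1, -111-, 0--10*, 0-1-1, 0-11-, 00--0*, 00-0-*, 001--, 1--01, 1--10*, 1-1-0, 1-10-, 10--0*, 10-0-*, 11--1, 11-1-, 111--
[col 3] ---10, -0--0, -0-0-
Prime implicants: ---10, --101, -0--0, -0-0-, -11-1, -111-, 0-1-1, 0-11-, 001--, 1--01, 1-1-0, 1-10-, 11--1, 11-1-, 111--
PI chart (minterm → PIs covering it):
  0 | -0--0,-0-0-
  1 | -0-0-  (sole → essential)
  2 | ---10,-0--0
  4 | -0--0,-0-0-,001--
  5 | --101,-0-0-,0-1-1,001--
  6 | ---10,-0--0,0-11-,001--
  7 | 0-1-1,0-11-,001--
  10 | ---10  (sole → essential)
  13 | --101,-11-1,0-1-1
  14 | ---10,-111-,0-11-
  15 | -11-1,-111-,0-1-1,0-11-
  16 | -0--0,-0-0-
  17 | -0-0-,1--01
  18 | ---10,-0--0
  20 | -0--0,-0-0-,1-1-0,1-10-
  21 | --101,-0-0-,1--01,1-10-
  22 | ---10,-0--0,1-1-0
  25 | 1--01,11--1
  26 | ---10,11-1-
  27 | 11--1,11-1-
  28 | 1-1-0,1-10-,111--
  29 | --101,-11-1,1--01,1-10-,11--1,111--
  30 | ---10,-111-,1-1-0,11-1-,111--
  31 | -11-1,-111-,11--1,11-1-,111--
Essential prime implicants: ---10, -0-0-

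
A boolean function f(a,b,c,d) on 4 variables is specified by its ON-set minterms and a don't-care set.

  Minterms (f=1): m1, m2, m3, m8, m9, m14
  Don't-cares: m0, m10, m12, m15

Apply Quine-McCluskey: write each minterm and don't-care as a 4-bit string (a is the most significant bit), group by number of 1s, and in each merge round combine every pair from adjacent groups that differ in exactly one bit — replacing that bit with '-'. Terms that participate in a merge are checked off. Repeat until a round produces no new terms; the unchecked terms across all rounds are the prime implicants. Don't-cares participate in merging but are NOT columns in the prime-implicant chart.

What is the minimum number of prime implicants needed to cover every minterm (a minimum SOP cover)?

3

[col 0] 0000*, 0001*, 0010*, 0011*, 1000*, 1001*, 1010*, 1100*, 1110*, 1111*
[col 1] -000*, -001*, -010*, 00-0*, 00-1*, 000-*, 001-*, 1-00*, 1-10*, 10-0*, 100-*, 11-0*, 111-
[col 2] -0-0, -00-, 00--, 1--0
Prime implicants: -0-0, -00-, 00--, 1--0, 111-
PI chart (minterm → PIs covering it):
  1 | -00-,00--
  2 | -0-0,00--
  3 | 00--  (sole → essential)
  8 | -0-0,-00-,1--0
  9 | -00-  (sole → essential)
  14 | 1--0,111-
Essential prime implicants: -00-, 00--
Petrick residual → 1--0
Minimum SOP uses 3 PIs: b'c' + a'b' + ad'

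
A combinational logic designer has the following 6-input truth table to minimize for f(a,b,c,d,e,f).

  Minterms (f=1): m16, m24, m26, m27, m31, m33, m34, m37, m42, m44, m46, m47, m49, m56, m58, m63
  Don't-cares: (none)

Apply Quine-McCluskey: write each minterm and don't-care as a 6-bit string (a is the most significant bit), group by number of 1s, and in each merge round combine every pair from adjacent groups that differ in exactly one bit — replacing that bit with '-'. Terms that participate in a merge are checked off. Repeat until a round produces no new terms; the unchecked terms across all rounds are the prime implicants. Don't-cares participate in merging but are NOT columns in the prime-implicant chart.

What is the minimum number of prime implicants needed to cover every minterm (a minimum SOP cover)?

8

Round 0: 010000✓ 011000✓ 011010✓ 011011✓ 011111✓ 100001✓ 100010✓ 100101✓ 101010✓ 101100✓ 101110✓ 101111✓ 110001✓ 111000✓ 111010✓ 111111✓
Round 1: -11000✓ -11010✓ -11111 01-000 011-11 0110-0✓ 01101- 1-0001 1-1010 1-1111 10-010 100-01 101-10 1011-0 10111- 1110-0✓
Round 2: -110-0
PIs = {-110-0, -11111, 01-000, 011-11, 01101-, 1-0001, 1-1010, 1-1111, 10-010, 100-01, 101-10, 1011-0, 10111-}
Coverage chart:
  m16: 01-000 ←essential
  m24: -110-0,01-000
  m26: -110-0,01101-
  m27: 011-11,01101-
  m31: -11111,011-11
  m33: 1-0001,100-01
  m34: 10-010 ←essential
  m37: 100-01 ←essential
  m42: 1-1010,10-010,101-10
  m44: 1011-0 ←essential
  m46: 101-10,1011-0,10111-
  m47: 1-1111,10111-
  m49: 1-0001 ←essential
  m56: -110-0 ←essential
  m58: -110-0,1-1010
  m63: -11111,1-1111
Essential: -110-0, 01-000, 1-0001, 10-010, 100-01, 1011-0
Petrick residual → 011-11, 1-1111
Min cover (8 terms): bcd'f' + a'bd'e'f' + a'bcef + ac'd'e'f + acdef + ab'd'ef' + ab'c'e'f + ab'cdf'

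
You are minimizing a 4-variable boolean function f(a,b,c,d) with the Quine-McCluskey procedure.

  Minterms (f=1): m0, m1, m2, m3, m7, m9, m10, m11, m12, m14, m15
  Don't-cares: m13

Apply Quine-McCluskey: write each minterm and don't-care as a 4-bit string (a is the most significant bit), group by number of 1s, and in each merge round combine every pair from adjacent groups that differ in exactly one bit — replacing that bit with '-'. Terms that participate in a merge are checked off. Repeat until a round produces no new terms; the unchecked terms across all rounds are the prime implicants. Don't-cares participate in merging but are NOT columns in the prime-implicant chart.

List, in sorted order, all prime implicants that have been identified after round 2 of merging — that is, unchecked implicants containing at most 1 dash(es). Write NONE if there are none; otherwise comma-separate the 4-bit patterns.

NONE

[col 0] 0000*, 0001*, 0010*, 0011*, 0111*, 1001*, 1010*, 1011*, 1100*, 1101*, 1110*, 1111*
[col 1] -001*, -010*, -011*, -111*, 0-11*, 00-0*, 00-1*, 000-*, 001-*, 1-01*, 1-10*, 1-11*, 10-1*, 101-*, 11-0*, 11-1*, 110-*, 111-*
[col 2] --11, -0-1, -01-, 00--, 1--1, 1-1-, 11--
Prime implicants: --11, -0-1, -01-, 00--, 1--1, 1-1-, 11--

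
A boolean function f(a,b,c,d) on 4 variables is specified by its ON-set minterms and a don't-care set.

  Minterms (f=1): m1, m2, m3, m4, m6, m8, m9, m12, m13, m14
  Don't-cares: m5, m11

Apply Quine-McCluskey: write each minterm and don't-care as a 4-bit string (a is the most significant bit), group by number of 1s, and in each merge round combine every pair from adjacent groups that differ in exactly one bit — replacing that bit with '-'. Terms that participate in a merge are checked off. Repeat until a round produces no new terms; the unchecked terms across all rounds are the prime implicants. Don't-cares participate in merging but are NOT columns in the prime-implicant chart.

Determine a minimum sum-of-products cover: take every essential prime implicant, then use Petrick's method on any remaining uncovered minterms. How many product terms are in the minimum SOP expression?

[col 0] 0001*, 0010*, 0011*, 0100*, 0101*, 0110*, 1000*, 1001*, 1011*, 1100*, 1101*, 1110*
[col 1] -001*, -011*, -100*, -101*, -110*, 0-01*, 0-10, 00-1*, 001-, 01-0*, 010-*, 1-00*, 1-01*, 10-1*, 100-*, 11-0*, 110-*
[col 2] --01, -0-1, -1-0, -10-, 1-0-
Prime implicants: --01, -0-1, -1-0, -10-, 0-10, 001-, 1-0-
PI chart (minterm → PIs covering it):
  1 | --01,-0-1
  2 | 0-10,001-
  3 | -0-1,001-
  4 | -1-0,-10-
  6 | -1-0,0-10
  8 | 1-0-  (sole → essential)
  9 | --01,-0-1,1-0-
  12 | -1-0,-10-,1-0-
  13 | --01,-10-,1-0-
  14 | -1-0  (sole → essential)
Essential prime implicants: -1-0, 1-0-
Petrick residual → --01, 001-
Minimum SOP uses 4 PIs: c'd + bd' + a'b'c + ac'

4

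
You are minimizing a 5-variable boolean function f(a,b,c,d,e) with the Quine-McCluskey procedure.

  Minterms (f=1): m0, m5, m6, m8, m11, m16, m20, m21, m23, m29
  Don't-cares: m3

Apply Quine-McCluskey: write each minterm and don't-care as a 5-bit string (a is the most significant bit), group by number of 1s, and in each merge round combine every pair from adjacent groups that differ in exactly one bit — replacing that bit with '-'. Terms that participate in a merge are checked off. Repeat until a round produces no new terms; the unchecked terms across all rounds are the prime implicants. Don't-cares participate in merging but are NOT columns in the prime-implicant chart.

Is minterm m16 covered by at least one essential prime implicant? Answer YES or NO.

[col 0] 00000*, 00011*, 00101*, 00110, 01000*, 01011*, 10000*, 10100*, 10101*, 10111*, 11101*
[col 1] -0000, -0101, 0-000, 0-011, 1-101, 10-00, 101-1, 1010-
Prime implicants: -0000, -0101, 0-000, 0-011, 00110, 1-101, 10-00, 101-1, 1010-
PI chart (minterm → PIs covering it):
  0 | -0000,0-000
  5 | -0101  (sole → essential)
  6 | 00110  (sole → essential)
  8 | 0-000  (sole → essential)
  11 | 0-011  (sole → essential)
  16 | -0000,10-00
  20 | 10-00,1010-
  21 | -0101,1-101,101-1,1010-
  23 | 101-1  (sole → essential)
  29 | 1-101  (sole → essential)
Essential prime implicants: -0101, 0-000, 0-011, 00110, 1-101, 101-1

NO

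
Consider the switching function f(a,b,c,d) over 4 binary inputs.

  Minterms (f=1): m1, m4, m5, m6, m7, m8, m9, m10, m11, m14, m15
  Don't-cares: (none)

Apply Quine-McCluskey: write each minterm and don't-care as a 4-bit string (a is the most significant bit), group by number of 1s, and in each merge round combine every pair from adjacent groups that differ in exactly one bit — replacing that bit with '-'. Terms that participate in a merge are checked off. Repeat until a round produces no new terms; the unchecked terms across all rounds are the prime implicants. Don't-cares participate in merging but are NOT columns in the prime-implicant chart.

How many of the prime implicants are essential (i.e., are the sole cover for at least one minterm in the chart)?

2

Round 0: 0001✓ 0100✓ 0101✓ 0110✓ 0111✓ 1000✓ 1001✓ 1010✓ 1011✓ 1110✓ 1111✓
Round 1: -001 -110✓ -111✓ 0-01 01-0✓ 01-1✓ 010-✓ 011-✓ 1-10✓ 1-11✓ 10-0✓ 10-1✓ 100-✓ 101-✓ 111-✓
Round 2: -11- 01-- 1-1- 10--
PIs = {-001, -11-, 0-01, 01--, 1-1-, 10--}
Coverage chart:
  m1: -001,0-01
  m4: 01-- ←essential
  m5: 0-01,01--
  m6: -11-,01--
  m7: -11-,01--
  m8: 10-- ←essential
  m9: -001,10--
  m10: 1-1-,10--
  m11: 1-1-,10--
  m14: -11-,1-1-
  m15: -11-,1-1-
Essential: 01--, 10--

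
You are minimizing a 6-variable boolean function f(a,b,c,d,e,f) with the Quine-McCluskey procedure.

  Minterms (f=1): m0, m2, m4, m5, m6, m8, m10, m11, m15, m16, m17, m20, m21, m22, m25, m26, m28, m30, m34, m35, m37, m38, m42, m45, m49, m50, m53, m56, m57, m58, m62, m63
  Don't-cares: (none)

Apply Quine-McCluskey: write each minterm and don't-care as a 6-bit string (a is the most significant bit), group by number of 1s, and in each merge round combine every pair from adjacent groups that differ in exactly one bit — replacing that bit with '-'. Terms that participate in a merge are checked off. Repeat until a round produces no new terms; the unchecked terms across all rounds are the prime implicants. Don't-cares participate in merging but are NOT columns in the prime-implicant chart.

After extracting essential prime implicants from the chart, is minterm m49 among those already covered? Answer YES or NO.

Round 0: 000000✓ 000010✓ 000100✓ 000101✓ 000110✓ 001000✓ 001010✓ 001011✓ 001111✓ 010000✓ 010001✓ 010100✓ 010101✓ 010110✓ 011001✓ 011010✓ 011100✓ 011110✓ 100010✓ 100011✓ 100101✓ 100110✓ 101010✓ 101101✓ 110001✓ 110010✓ 110101✓ 111000✓ 111001✓ 111010✓ 111110✓ 111111✓
Round 1: -00010✓ -00101✓ -00110✓ -01010✓ -10001✓ -10101✓ -11001✓ -11010✓ -11110✓ 0-0000✓ 0-0100✓ 0-0101✓ 0-0110✓ 0-1010✓ 00-000✓ 00-010✓ 000-00✓ 000-10✓ 0000-0✓ 0001-0✓ 00010-✓ 001-11 0010-0✓ 00101- 01-001✓ 01-100✓ 01-110✓ 010-00✓ 010-01✓ 01000-✓ 0101-0✓ 01010-✓ 011-10✓ 0111-0✓ 1-0010✓ 1-0101✓ 1-1010✓ 10-010✓ 10-101 100-10✓ 10001- 11-001✓ 11-010✓ 110-01✓ 111-10✓ 1110-0 11100- 11111-
Round 2: --0101 --1010 -0-010 -00-10 -1-001 -10-01 -11-10 0-0-00 0-01-0 0-010- 00-0-0 000--0 01-1-0 010-0- 1--010
PIs = {--0101, --1010, -0-010, -00-10, -1-001, -10-01, -11-10, 0-0-00, 0-01-0, 0-010-, 00-0-0, 000--0, 001-11, 00101-, 01-1-0, 010-0-, 1--010, 10-101, 10001-, 1110-0, 11100-, 11111-}
Coverage chart:
  m0: 0-0-00,00-0-0,000--0
  m2: -0-010,-00-10,00-0-0,000--0
  m4: 0-0-00,0-01-0,0-010-,000--0
  m5: --0101,0-010-
  m6: -00-10,0-01-0,000--0
  m8: 00-0-0 ←essential
  m10: --1010,-0-010,00-0-0,00101-
  m11: 001-11,00101-
  m15: 001-11 ←essential
  m16: 0-0-00,010-0-
  m17: -1-001,-10-01,010-0-
  m20: 0-0-00,0-01-0,0-010-,01-1-0,010-0-
  m21: --0101,-10-01,0-010-,010-0-
  m22: 0-01-0,01-1-0
  m25: -1-001 ←essential
  m26: --1010,-11-10
  m28: 01-1-0 ←essential
  m30: -11-10,01-1-0
  m34: -0-010,-00-10,1--010,10001-
  m35: 10001- ←essential
  m37: --0101,10-101
  m38: -00-10 ←essential
  m42: --1010,-0-010,1--010
  m45: 10-101 ←essential
  m49: -1-001,-10-01
  m50: 1--010 ←essential
  m53: --0101,-10-01
  m56: 1110-0,11100-
  m57: -1-001,11100-
  m58: --1010,-11-10,1--010,1110-0
  m62: -11-10,11111-
  m63: 11111- ←essential
Essential: -00-10, -1-001, 00-0-0, 001-11, 01-1-0, 1--010, 10-101, 10001-, 11111-

YES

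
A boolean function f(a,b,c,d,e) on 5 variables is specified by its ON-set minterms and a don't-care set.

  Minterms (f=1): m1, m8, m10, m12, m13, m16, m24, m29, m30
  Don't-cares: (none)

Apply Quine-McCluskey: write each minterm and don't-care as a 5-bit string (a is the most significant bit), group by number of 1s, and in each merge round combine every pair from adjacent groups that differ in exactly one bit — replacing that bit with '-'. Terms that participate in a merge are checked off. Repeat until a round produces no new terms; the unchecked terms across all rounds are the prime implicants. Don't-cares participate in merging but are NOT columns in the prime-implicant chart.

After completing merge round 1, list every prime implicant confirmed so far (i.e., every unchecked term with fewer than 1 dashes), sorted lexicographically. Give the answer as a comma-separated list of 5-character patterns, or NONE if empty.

00001, 11110

Round 0: 00001 01000✓ 01010✓ 01100✓ 01101✓ 10000✓ 11000✓ 11101✓ 11110
Round 1: -1000 -1101 01-00 010-0 0110- 1-000
PIs = {-1000, -1101, 00001, 01-00, 010-0, 0110-, 1-000, 11110}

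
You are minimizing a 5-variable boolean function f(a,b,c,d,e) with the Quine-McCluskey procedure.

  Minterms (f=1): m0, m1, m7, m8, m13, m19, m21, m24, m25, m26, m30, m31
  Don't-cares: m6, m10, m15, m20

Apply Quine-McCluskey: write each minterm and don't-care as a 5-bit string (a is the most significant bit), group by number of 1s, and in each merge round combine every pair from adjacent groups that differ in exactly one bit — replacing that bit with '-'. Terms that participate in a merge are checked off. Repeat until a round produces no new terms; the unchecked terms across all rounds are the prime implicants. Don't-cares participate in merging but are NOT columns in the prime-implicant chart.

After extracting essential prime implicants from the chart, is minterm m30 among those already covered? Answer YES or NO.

size-2^0 implicants → 00000(✓)  00001(✓)  00110(✓)  00111(✓)  01000(✓)  01010(✓)  01101(✓)  01111(✓)  10011  10100(✓)  10101(✓)  11000(✓)  11001(✓)  11010(✓)  11110(✓)  11111(✓)
size-2^1 implicants → -1000(✓)  -1010(✓)  -1111  0-000  0-111  0000-  0011-  010-0(✓)  011-1  1010-  11-10  110-0(✓)  1100-  1111-
size-2^2 implicants → -10-0
Unchecked terms (primes): -10-0, -1111, 0-000, 0-111, 0000-, 0011-, 011-1, 10011, 1010-, 11-10, 1100-, 1111-
Minterm coverage:
  m0 ⊆ 0-000,0000-
  m1 ⊆ 0000- [E]
  m7 ⊆ 0-111,0011-
  m8 ⊆ -10-0,0-000
  m13 ⊆ 011-1 [E]
  m19 ⊆ 10011 [E]
  m21 ⊆ 1010- [E]
  m24 ⊆ -10-0,1100-
  m25 ⊆ 1100- [E]
  m26 ⊆ -10-0,11-10
  m30 ⊆ 11-10,1111-
  m31 ⊆ -1111,1111-
E = {0000-, 011-1, 10011, 1010-, 1100-}

NO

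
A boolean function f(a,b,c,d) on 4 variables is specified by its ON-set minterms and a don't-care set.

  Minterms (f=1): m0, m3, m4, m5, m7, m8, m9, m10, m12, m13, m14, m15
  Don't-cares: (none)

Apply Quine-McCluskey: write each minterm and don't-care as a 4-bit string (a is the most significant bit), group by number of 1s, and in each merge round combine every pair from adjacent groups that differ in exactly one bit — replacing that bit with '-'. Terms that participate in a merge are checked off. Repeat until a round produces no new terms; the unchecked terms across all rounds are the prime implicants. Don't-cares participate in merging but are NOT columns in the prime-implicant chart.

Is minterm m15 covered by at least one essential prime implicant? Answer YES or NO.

Round 0: 0000✓ 0011✓ 0100✓ 0101✓ 0111✓ 1000✓ 1001✓ 1010✓ 1100✓ 1101✓ 1110✓ 1111✓
Round 1: -000✓ -100✓ -101✓ -111✓ 0-00✓ 0-11 01-1✓ 010-✓ 1-00✓ 1-01✓ 1-10✓ 10-0✓ 100-✓ 11-0✓ 11-1✓ 110-✓ 111-✓
Round 2: --00 -1-1 -10- 1--0 1-0- 11--
PIs = {--00, -1-1, -10-, 0-11, 1--0, 1-0-, 11--}
Coverage chart:
  m0: --00 ←essential
  m3: 0-11 ←essential
  m4: --00,-10-
  m5: -1-1,-10-
  m7: -1-1,0-11
  m8: --00,1--0,1-0-
  m9: 1-0- ←essential
  m10: 1--0 ←essential
  m12: --00,-10-,1--0,1-0-,11--
  m13: -1-1,-10-,1-0-,11--
  m14: 1--0,11--
  m15: -1-1,11--
Essential: --00, 0-11, 1--0, 1-0-

NO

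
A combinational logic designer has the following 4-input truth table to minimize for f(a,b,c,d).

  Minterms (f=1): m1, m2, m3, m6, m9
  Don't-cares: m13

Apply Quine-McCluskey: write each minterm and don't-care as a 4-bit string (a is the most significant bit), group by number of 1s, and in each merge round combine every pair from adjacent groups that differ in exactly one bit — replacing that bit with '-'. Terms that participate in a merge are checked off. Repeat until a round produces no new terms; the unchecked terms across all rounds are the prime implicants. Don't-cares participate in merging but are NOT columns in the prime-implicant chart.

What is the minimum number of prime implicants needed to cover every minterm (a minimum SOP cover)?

3

Round 0: 0001✓ 0010✓ 0011✓ 0110✓ 1001✓ 1101✓
Round 1: -001 0-10 00-1 001- 1-01
PIs = {-001, 0-10, 00-1, 001-, 1-01}
Coverage chart:
  m1: -001,00-1
  m2: 0-10,001-
  m3: 00-1,001-
  m6: 0-10 ←essential
  m9: -001,1-01
Essential: 0-10
Petrick residual → -001, 00-1
Min cover (3 terms): b'c'd + a'cd' + a'b'd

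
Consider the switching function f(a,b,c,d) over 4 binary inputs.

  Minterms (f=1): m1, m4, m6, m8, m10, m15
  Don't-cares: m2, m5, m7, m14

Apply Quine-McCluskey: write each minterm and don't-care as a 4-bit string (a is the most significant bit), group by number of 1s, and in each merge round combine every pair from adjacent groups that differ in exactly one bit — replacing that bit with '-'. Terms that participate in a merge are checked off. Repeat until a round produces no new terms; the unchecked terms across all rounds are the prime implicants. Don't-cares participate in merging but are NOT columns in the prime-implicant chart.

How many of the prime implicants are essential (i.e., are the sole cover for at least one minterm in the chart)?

Round 0: 0001✓ 0010✓ 0100✓ 0101✓ 0110✓ 0111✓ 1000✓ 1010✓ 1110✓ 1111✓
Round 1: -010✓ -110✓ -111✓ 0-01 0-10✓ 01-0✓ 01-1✓ 010-✓ 011-✓ 1-10✓ 10-0 111-✓
Round 2: --10 -11- 01--
PIs = {--10, -11-, 0-01, 01--, 10-0}
Coverage chart:
  m1: 0-01 ←essential
  m4: 01-- ←essential
  m6: --10,-11-,01--
  m8: 10-0 ←essential
  m10: --10,10-0
  m15: -11- ←essential
Essential: -11-, 0-01, 01--, 10-0

4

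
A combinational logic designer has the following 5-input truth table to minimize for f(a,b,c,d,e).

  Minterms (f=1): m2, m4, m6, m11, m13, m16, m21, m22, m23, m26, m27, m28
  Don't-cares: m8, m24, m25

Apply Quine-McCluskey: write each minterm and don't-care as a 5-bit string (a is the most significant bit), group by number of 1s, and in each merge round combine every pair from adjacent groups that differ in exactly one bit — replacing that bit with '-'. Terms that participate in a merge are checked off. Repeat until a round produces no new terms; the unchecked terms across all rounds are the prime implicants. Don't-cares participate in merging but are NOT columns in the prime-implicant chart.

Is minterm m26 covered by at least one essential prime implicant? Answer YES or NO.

YES

size-2^0 implicants → 00010(✓)  00100(✓)  00110(✓)  01000(✓)  01011(✓)  01101  10000(✓)  10101(✓)  10110(✓)  10111(✓)  11000(✓)  11001(✓)  11010(✓)  11011(✓)  11100(✓)
size-2^1 implicants → -0110  -1000  -1011  00-10  001-0  1-000  101-1  1011-  11-00  110-0(✓)  110-1(✓)  1100-(✓)  1101-(✓)
size-2^2 implicants → 110--
Unchecked terms (primes): -0110, -1000, -1011, 00-10, 001-0, 01101, 1-000, 101-1, 1011-, 11-00, 110--
Minterm coverage:
  m2 ⊆ 00-10 [E]
  m4 ⊆ 001-0 [E]
  m6 ⊆ -0110,00-10,001-0
  m11 ⊆ -1011 [E]
  m13 ⊆ 01101 [E]
  m16 ⊆ 1-000 [E]
  m21 ⊆ 101-1 [E]
  m22 ⊆ -0110,1011-
  m23 ⊆ 101-1,1011-
  m26 ⊆ 110-- [E]
  m27 ⊆ -1011,110--
  m28 ⊆ 11-00 [E]
E = {-1011, 00-10, 001-0, 01101, 1-000, 101-1, 11-00, 110--}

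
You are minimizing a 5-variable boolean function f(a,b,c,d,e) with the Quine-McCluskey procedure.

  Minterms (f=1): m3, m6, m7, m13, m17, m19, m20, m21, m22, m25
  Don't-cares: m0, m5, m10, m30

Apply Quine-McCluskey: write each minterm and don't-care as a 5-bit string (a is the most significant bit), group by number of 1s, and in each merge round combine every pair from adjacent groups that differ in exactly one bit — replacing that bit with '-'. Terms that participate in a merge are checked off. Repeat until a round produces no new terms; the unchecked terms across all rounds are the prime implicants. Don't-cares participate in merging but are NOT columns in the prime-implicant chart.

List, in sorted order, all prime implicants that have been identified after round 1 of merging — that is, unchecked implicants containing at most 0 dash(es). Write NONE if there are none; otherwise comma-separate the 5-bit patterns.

size-2^0 implicants → 00000  00011(✓)  00101(✓)  00110(✓)  00111(✓)  01010  01101(✓)  10001(✓)  10011(✓)  10100(✓)  10101(✓)  10110(✓)  11001(✓)  11110(✓)
size-2^1 implicants → -0011  -0101  -0110  0-101  00-11  001-1  0011-  1-001  1-110  10-01  100-1  101-0  1010-
Unchecked terms (primes): -0011, -0101, -0110, 0-101, 00-11, 00000, 001-1, 0011-, 01010, 1-001, 1-110, 10-01, 100-1, 101-0, 1010-

00000, 01010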